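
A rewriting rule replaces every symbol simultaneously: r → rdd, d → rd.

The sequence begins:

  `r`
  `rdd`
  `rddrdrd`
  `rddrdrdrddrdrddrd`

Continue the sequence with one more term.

Applying the rule to each of the 17 symbols of rddrdrdrddrdrddrd gives the pieces rdd rd rd rdd rd rdd rd rdd rd rd rdd rd rdd rd rd rdd rd, which concatenate to the answer.

rddrdrdrddrdrddrdrddrdrdrddrdrddrdrdrddrd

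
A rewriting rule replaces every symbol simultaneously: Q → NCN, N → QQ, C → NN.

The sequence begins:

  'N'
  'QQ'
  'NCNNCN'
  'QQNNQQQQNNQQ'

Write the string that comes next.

NCNNCNQQQQNCNNCNNCNNCNQQQQNCNNCN

Rewriting each symbol of QQNNQQQQNNQQ: Q→NCN, Q→NCN, N→QQ, N→QQ, Q→NCN, Q→NCN, Q→NCN, Q→NCN, N→QQ, N→QQ, Q→NCN, Q→NCN, which concatenates to NCN NCN QQ QQ NCN NCN NCN NCN QQ QQ NCN NCN.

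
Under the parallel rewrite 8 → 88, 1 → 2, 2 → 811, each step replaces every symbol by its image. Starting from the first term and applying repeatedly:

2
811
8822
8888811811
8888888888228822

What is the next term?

Rewriting the 16 symbols of 8888888888228822 one by one yields 88 88 88 88 88 88 88 88 88 88 811 811 88 88 811 811; concatenated:

888888888888888888888118118888811811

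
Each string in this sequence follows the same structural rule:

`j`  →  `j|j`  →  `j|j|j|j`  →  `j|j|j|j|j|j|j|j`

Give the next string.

Each string is two copies of the previous one joined by '|'.
Doubling j|j|j|j|j|j|j|j with '|' between the halves:

j|j|j|j|j|j|j|j|j|j|j|j|j|j|j|j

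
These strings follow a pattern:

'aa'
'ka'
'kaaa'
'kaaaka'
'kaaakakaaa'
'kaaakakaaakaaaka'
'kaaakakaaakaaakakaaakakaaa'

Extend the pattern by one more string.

kaaakakaaakaaakakaaakakaaakaaakakaaakaaaka

Each term (from the third on) is the previous term followed by the one before it: term 3 = ka·aa = kaaa.
Continuing: kaaakakaaakaaakakaaakakaaa · kaaakakaaakaaaka gives term 8.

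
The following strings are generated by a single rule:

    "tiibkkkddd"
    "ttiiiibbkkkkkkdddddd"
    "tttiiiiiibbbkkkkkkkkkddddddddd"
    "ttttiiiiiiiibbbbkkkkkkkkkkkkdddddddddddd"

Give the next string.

tttttiiiiiiiiiibbbbbkkkkkkkkkkkkkkkddddddddddddddd

The n-th term is n t's then 2n i's then n b's then 3n k's then 3n d's (n = 1, 2, …).
For the next term, n = 5, so the run lengths are 5, 10, 5, 15, 15.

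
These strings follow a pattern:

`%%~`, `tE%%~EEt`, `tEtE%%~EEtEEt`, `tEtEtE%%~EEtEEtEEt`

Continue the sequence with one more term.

Every step adds tE to the front and EEt to the end of the previous string.
Applying this once more to tEtEtE%%~EEtEEtEEt:

tEtEtEtE%%~EEtEEtEEtEEt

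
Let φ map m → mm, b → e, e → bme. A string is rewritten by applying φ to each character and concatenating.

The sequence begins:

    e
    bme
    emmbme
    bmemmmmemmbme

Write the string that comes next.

Rewriting the 13 symbols of bmemmmmemmbme one by one yields e mm bme mm mm mm mm bme mm mm e mm bme; concatenated:

emmbmemmmmmmmmbmemmmmemmbme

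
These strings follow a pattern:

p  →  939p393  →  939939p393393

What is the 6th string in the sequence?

939939939939939p393393393393393

s(k+1) = 939·s(k)·393, so each term gains 939 as a prefix and 393 as a suffix.
From 939939p393393, 3 further steps: 939939p393393 → 939939939p393393393 → 939939939939p393393393393 → (answer).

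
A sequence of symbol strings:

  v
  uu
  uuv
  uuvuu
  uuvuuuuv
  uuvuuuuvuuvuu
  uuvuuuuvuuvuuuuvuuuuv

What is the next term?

This is a Fibonacci-style word recurrence s(k) = s(k−1)·s(k−2): e.g. uu·v = uuv.
The next term joins uuvuuuuvuuvuuuuvuuuuv and uuvuuuuvuuvuu.

uuvuuuuvuuvuuuuvuuuuvuuvuuuuvuuvuu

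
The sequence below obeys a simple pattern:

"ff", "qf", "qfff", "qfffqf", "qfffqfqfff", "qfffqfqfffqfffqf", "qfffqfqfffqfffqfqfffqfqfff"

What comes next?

qfffqfqfffqfffqfqfffqfqfffqfffqfqfffqfffqf

From term 3 onward, concatenate the last term with the second-to-last: qf·ff = qfff, qfff·qf = qfffqf, …
So term 8 is qfffqfqfffqfffqfqfffqfqfff·qfffqfqfffqfffqf.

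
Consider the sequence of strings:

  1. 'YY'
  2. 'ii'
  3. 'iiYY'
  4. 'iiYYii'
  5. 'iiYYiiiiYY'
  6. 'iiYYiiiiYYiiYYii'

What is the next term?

iiYYiiiiYYiiYYiiiiYYiiiiYY

Each term (from the third on) is the previous term followed by the one before it: term 3 = ii·YY = iiYY.
The next term joins iiYYiiiiYYiiYYii and iiYYiiiiYY.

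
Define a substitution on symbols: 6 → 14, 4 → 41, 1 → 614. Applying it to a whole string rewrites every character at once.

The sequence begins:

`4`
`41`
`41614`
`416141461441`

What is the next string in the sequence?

41614146144161441146144141614

Rewriting each symbol of 416141461441: 4→41, 1→614, 6→14, 1→614, 4→41, 1→614, 4→41, 6→14, 1→614, 4→41, 4→41, 1→614, which concatenates to 41 614 14 614 41 614 41 14 614 41 41 614.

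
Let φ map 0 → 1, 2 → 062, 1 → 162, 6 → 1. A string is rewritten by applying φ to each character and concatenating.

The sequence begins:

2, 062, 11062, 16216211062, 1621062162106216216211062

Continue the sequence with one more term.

φ(1621062162106216216211062) expands symbol-by-symbol to 162 1 062 162 1 1 062 162 1 062 162 1 1 062 162 1 062 162 1 062 162 162 1 1 062; joining the 25 pieces gives the next term.

1621062162110621621062162110621621062162106216216211062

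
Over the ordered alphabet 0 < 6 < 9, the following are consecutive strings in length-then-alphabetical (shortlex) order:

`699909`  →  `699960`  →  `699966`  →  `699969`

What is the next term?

699990

Treat 699969 as a base-3 numeral over the given alphabet and add one, carrying through any trailing 9's.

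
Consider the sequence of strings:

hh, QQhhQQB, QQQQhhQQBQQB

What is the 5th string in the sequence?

Each term wraps the previous one in QQ on the left and QQB on the right.
From QQQQhhQQBQQB, 2 further steps: QQQQhhQQBQQB → QQQQQQhhQQBQQBQQB → (answer).

QQQQQQQQhhQQBQQBQQBQQB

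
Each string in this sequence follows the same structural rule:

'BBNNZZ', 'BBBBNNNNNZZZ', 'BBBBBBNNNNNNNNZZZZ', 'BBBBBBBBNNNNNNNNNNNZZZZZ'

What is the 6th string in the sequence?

Reading off run lengths: B runs 2, 4, 6, 8; N runs 2, 5, 8, 11; Z runs 2, 3, 4, 5 — each is linear in n (n = 1, 2, …).
Setting n = 6 gives 12, 17, 7 characters in each block.

BBBBBBBBBBBBNNNNNNNNNNNNNNNNNZZZZZZZ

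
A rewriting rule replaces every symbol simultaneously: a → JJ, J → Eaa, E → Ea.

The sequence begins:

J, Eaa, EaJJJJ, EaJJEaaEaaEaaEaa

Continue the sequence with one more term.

EaJJEaaEaaEaJJJJEaJJJJEaJJJJEaJJJJ

φ(EaJJEaaEaaEaaEaa) expands symbol-by-symbol to Ea JJ Eaa Eaa Ea JJ JJ Ea JJ JJ Ea JJ JJ Ea JJ JJ; joining the 16 pieces gives the next term.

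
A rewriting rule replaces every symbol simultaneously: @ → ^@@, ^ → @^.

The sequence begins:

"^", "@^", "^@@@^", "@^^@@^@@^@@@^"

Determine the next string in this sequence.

Applying the rule to each of the 13 symbols of @^^@@^@@^@@@^ gives the pieces ^@@ @^ @^ ^@@ ^@@ @^ ^@@ ^@@ @^ ^@@ ^@@ ^@@ @^, which concatenate to the answer.

^@@@^@^^@@^@@@^^@@^@@@^^@@^@@^@@@^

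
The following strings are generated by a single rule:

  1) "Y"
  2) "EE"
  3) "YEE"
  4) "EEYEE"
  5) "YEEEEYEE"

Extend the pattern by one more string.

From term 3 onward, concatenate the second-to-last term with the last: Y·EE = YEE, EE·YEE = EEYEE, …
Continuing: EEYEE · YEEEEYEE gives term 6.

EEYEEYEEEEYEE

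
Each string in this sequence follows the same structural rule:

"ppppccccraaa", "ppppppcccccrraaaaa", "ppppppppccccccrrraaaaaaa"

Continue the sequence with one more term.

ppppppppppcccccccrrrraaaaaaaaa

The n-th term is 2n p's then n+2 c's then n-1 r's then 2n-1 a's, where the shown terms are n = 2, 3, 4.
For the next term, n = 5, so the run lengths are 10, 7, 4, 9.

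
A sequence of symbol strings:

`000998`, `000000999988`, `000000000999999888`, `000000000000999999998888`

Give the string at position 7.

000000000000000000000999999999999998888888

Each string has the form 0^{3n} 9^{2n} 8^{n} (n = 1, 2, …).
Setting n = 7 gives 21, 14, 7 characters in each block.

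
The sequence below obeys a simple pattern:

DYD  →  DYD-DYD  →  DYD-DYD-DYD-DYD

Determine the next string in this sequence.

DYD-DYD-DYD-DYD-DYD-DYD-DYD-DYD

s(k+1) = s(k)·-·s(k) — each term doubles the last with '-' between the halves.
One more doubling of DYD-DYD-DYD-DYD gives the answer.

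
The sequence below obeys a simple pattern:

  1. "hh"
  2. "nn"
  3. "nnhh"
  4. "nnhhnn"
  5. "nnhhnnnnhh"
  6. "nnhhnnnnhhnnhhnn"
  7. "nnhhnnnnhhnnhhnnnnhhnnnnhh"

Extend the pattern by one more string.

Each term (from the third on) is the previous term followed by the one before it: term 3 = nn·hh = nnhh.
The next term joins nnhhnnnnhhnnhhnnnnhhnnnnhh and nnhhnnnnhhnnhhnn.

nnhhnnnnhhnnhhnnnnhhnnnnhhnnhhnnnnhhnnhhnn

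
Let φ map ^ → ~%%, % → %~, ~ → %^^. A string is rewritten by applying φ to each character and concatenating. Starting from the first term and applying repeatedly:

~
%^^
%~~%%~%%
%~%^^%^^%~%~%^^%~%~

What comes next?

φ(%~%^^%^^%~%~%^^%~%~) expands symbol-by-symbol to %~ %^^ %~ ~%% ~%% %~ ~%% ~%% %~ %^^ %~ %^^ %~ ~%% ~%% %~ %^^ %~ %^^; joining the 19 pieces gives the next term.

%~%^^%~~%%~%%%~~%%~%%%~%^^%~%^^%~~%%~%%%~%^^%~%^^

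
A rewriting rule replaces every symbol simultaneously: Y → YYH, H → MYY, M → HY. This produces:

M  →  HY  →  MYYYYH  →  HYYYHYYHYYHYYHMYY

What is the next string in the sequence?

MYYYYHYYHYYHMYYYYHYYHMYYYYHYYHMYYYYHYYHMYYHYYYHYYH

Replace each of the 17 characters of HYYYHYYHYYHYYHMYY in place — MYY YYH YYH YYH MYY YYH YYH MYY YYH YYH MYY YYH YYH MYY HY YYH YYH — and concatenate.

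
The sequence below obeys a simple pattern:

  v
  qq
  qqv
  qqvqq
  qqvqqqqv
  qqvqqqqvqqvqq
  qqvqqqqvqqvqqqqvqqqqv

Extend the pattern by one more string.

qqvqqqqvqqvqqqqvqqqqvqqvqqqqvqqvqq

This is a Fibonacci-style word recurrence s(k) = s(k−1)·s(k−2): e.g. qq·v = qqv.
The next term joins qqvqqqqvqqvqqqqvqqqqv and qqvqqqqvqqvqq.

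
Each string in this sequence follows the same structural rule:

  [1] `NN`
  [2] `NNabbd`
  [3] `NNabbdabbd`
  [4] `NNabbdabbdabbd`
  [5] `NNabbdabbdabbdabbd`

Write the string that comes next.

Every step adds abbd to the end: s(k+1) = s(k)·abbd.
Applying this once more to NNabbdabbdabbdabbd:

NNabbdabbdabbdabbdabbd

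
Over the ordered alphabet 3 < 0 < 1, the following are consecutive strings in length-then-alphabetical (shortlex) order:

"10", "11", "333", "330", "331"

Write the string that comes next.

Find the rightmost character of 331 below 1, bump it to the next letter, and reset everything to its right to 3.

303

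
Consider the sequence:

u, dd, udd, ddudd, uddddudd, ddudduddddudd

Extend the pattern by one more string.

udddduddddudduddddudd

From term 3 onward, concatenate the second-to-last term with the last: u·dd = udd, dd·udd = ddudd, …
Continuing: uddddudd · ddudduddddudd gives term 7.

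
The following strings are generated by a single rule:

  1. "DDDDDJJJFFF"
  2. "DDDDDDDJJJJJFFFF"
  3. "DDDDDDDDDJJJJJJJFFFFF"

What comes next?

DDDDDDDDDDDJJJJJJJJJFFFFFF

Term n consists of 2n+1 D's, followed by 2n-1 J's, followed by n+1 F's, where the shown terms are n = 2, 3, 4.
Setting n = 5 gives 11, 9, 6 characters in each block.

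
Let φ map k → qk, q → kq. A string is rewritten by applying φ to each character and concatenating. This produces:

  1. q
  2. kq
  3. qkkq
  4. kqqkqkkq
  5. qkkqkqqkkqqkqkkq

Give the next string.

Rewriting the 16 symbols of qkkqkqqkkqqkqkkq one by one yields kq qk qk kq qk kq kq qk qk kq kq qk kq qk qk kq; concatenated:

kqqkqkkqqkkqkqqkqkkqkqqkkqqkqkkq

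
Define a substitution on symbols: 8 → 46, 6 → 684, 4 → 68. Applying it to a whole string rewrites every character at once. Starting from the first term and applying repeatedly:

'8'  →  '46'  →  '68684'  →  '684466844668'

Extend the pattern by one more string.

68446686868468446686868468446

Expanding 684466844668: 6→684, 8→46, 4→68, 4→68, 6→684, 6→684, 8→46, 4→68, 4→68, 6→684, 6→684, 8→46. Concatenated: 684 46 68 68 684 684 46 68 68 684 684 46.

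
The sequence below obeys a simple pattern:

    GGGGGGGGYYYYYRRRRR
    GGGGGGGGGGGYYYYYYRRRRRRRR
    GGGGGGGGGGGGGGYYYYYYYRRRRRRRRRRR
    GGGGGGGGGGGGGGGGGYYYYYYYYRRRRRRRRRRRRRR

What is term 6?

GGGGGGGGGGGGGGGGGGGGGGGYYYYYYYYYYRRRRRRRRRRRRRRRRRRRR

Each string has the form G^{3n+2} Y^{n+3} R^{3n-1}, where the shown terms are n = 2, 3, 4, 5.
At n = 7 the blocks have lengths 23, 10, 20.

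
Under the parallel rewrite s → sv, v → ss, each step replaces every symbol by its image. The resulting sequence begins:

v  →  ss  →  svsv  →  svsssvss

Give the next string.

Expanding svsssvss: s→sv, v→ss, s→sv, s→sv, s→sv, v→ss, s→sv, s→sv. Concatenated: sv ss sv sv sv ss sv sv.

svsssvsvsvsssvsv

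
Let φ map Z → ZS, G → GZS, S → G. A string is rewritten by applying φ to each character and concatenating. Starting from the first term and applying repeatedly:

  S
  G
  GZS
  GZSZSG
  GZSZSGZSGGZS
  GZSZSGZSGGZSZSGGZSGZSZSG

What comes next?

φ(GZSZSGZSGGZSZSGGZSGZSZSG) expands symbol-by-symbol to GZS ZS G ZS G GZS ZS G GZS GZS ZS G ZS G GZS GZS ZS G GZS ZS G ZS G GZS; joining the 24 pieces gives the next term.

GZSZSGZSGGZSZSGGZSGZSZSGZSGGZSGZSZSGGZSZSGZSGGZS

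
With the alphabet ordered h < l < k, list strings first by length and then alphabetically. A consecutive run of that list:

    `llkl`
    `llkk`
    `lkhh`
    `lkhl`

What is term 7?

Continuing the enumeration 3 steps past lkhl: lkhl → lkhk → lklh → (answer).

lkll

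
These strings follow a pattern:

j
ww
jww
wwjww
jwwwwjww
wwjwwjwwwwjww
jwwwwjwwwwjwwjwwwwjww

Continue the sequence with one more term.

wwjwwjwwwwjwwjwwwwjwwwwjwwjwwwwjww

This is a Fibonacci-style word recurrence s(k) = s(k−2)·s(k−1): e.g. j·ww = jww.
So term 8 is wwjwwjwwwwjww·jwwwwjwwwwjwwjwwwwjww.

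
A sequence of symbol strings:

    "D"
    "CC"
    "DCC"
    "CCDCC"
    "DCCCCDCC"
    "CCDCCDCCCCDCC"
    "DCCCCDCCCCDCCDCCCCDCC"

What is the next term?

This is a Fibonacci-style word recurrence s(k) = s(k−2)·s(k−1): e.g. D·CC = DCC.
Continuing: CCDCCDCCCCDCC · DCCCCDCCCCDCCDCCCCDCC gives term 8.

CCDCCDCCCCDCCDCCCCDCCCCDCCDCCCCDCC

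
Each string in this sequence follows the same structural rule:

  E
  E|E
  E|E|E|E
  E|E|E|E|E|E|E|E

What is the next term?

E|E|E|E|E|E|E|E|E|E|E|E|E|E|E|E

Each string is two copies of the previous one joined by '|'.
So the next term is two copies of E|E|E|E|E|E|E|E with '|' between the halves.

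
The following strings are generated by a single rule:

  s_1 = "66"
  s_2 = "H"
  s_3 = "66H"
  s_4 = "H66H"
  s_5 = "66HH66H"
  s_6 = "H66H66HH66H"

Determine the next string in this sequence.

Each term (from the third on) is the two preceding terms concatenated in order: term 3 = 66·H = 66H.
So term 7 is 66HH66H·H66H66HH66H.

66HH66HH66H66HH66H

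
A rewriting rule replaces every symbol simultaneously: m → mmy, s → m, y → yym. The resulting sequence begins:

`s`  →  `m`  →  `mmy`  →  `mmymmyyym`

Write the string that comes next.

mmymmyyymmmymmyyymyymyymmmy

Apply φ to mmymmyyym symbol by symbol: m→mmy, m→mmy, y→yym, m→mmy, m→mmy, y→yym, y→yym, y→yym, m→mmy; joined: mmy mmy yym mmy mmy yym yym yym mmy.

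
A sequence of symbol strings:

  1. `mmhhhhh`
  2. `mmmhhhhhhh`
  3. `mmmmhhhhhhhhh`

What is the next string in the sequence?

mmmmmhhhhhhhhhhh

Term n consists of n-1 m's, followed by 2n-1 h's, where the shown terms are n = 3, 4, 5.
For the next term, n = 6, so the run lengths are 5, 11.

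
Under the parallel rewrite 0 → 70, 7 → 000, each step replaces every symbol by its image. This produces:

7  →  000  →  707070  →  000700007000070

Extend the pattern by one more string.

707070000707070700007070707000070

φ(000700007000070) expands symbol-by-symbol to 70 70 70 000 70 70 70 70 000 70 70 70 70 000 70; joining the 15 pieces gives the next term.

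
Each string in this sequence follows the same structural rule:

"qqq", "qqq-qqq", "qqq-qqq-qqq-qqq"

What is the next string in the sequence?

qqq-qqq-qqq-qqq-qqq-qqq-qqq-qqq

s(k+1) = s(k)·-·s(k) — each term doubles the last with '-' between the halves.
One more doubling of qqq-qqq-qqq-qqq gives the answer.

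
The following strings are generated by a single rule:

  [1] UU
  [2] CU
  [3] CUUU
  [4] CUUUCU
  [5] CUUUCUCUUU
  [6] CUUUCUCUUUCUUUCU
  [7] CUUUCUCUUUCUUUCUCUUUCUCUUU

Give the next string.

CUUUCUCUUUCUUUCUCUUUCUCUUUCUUUCUCUUUCUUUCU

From term 3 onward, concatenate the last term with the second-to-last: CU·UU = CUUU, CUUU·CU = CUUUCU, …
Continuing: CUUUCUCUUUCUUUCUCUUUCUCUUU · CUUUCUCUUUCUUUCU gives term 8.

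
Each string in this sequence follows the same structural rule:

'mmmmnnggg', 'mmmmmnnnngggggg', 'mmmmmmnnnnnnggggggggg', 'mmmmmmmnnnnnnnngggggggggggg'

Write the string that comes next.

mmmmmmmmnnnnnnnnnnggggggggggggggg

Each string has the form m^{n+3} n^{2n} g^{3n} (n = 1, 2, …).
Setting n = 5 gives 8, 10, 15 characters in each block.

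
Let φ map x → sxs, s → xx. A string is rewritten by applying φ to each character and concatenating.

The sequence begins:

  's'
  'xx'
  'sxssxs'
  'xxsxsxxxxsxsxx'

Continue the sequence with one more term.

sxssxsxxsxsxxsxssxssxssxsxxsxsxxsxssxs

Applying the rule to each of the 14 symbols of xxsxsxxxxsxsxx gives the pieces sxs sxs xx sxs xx sxs sxs sxs sxs xx sxs xx sxs sxs, which concatenate to the answer.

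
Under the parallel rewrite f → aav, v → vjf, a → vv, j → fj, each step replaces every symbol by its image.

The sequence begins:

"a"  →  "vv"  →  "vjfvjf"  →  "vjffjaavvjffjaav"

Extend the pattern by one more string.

Rewriting the 16 symbols of vjffjaavvjffjaav one by one yields vjf fj aav aav fj vv vv vjf vjf fj aav aav fj vv vv vjf; concatenated:

vjffjaavaavfjvvvvvjfvjffjaavaavfjvvvvvjf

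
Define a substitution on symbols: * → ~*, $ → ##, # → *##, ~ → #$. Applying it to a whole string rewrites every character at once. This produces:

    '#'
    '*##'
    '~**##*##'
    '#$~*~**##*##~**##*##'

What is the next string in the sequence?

Applying the rule to each of the 20 symbols of #$~*~**##*##~**##*## gives the pieces *## ## #$ ~* #$ ~* ~* *## *## ~* *## *## #$ ~* ~* *## *## ~* *## *##, which concatenate to the answer.

*#####$~*#$~*~**##*##~**##*###$~*~**##*##~**##*##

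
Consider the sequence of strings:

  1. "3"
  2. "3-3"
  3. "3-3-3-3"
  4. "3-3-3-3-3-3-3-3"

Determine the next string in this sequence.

3-3-3-3-3-3-3-3-3-3-3-3-3-3-3-3

s(k+1) = s(k)·-·s(k) — each term doubles the last with '-' between the halves.
So the next term is two copies of 3-3-3-3-3-3-3-3 with '-' between the halves.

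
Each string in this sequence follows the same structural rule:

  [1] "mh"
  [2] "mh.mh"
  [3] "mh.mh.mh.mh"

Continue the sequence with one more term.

mh.mh.mh.mh.mh.mh.mh.mh

Each string is two copies of the previous one joined by '.'.
One more doubling of mh.mh.mh.mh gives the answer.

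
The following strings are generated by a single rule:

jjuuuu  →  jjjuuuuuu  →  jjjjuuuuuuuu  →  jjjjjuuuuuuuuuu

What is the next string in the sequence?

jjjjjjuuuuuuuuuuuu

Term n consists of n j's, followed by 2n u's, where the shown terms are n = 2, 3, 4, 5.
At n = 6 the blocks have lengths 6, 12.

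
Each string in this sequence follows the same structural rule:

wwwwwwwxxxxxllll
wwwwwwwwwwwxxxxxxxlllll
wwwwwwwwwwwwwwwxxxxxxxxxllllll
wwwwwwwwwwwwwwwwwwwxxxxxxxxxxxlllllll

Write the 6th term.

Each string has the form w^{4n-1} x^{2n+1} l^{n+2}, where the shown terms are n = 2, 3, 4, 5.
Setting n = 7 gives 27, 15, 9 characters in each block.

wwwwwwwwwwwwwwwwwwwwwwwwwwwxxxxxxxxxxxxxxxlllllllll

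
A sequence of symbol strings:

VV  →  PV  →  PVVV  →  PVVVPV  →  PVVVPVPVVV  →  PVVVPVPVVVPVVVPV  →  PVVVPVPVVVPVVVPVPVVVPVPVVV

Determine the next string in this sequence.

PVVVPVPVVVPVVVPVPVVVPVPVVVPVVVPVPVVVPVVVPV

Each term (from the third on) is the previous term followed by the one before it: term 3 = PV·VV = PVVV.
Continuing: PVVVPVPVVVPVVVPVPVVVPVPVVV · PVVVPVPVVVPVVVPV gives term 8.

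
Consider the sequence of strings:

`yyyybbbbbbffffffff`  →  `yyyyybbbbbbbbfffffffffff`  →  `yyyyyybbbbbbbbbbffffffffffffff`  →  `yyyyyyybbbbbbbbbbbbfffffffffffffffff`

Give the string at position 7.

yyyyyyyyyybbbbbbbbbbbbbbbbbbffffffffffffffffffffffffff

Each string has the form y^{n+1} b^{2n} f^{3n-1}, where the shown terms are n = 3, 4, 5, 6.
Setting n = 9 gives 10, 18, 26 characters in each block.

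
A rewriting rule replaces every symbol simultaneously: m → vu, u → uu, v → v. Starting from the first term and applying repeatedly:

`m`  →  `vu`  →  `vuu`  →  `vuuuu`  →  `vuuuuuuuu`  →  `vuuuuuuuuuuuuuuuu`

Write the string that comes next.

Applying the rule to each of the 17 symbols of vuuuuuuuuuuuuuuuu gives the pieces v uu uu uu uu uu uu uu uu uu uu uu uu uu uu uu uu, which concatenate to the answer.

vuuuuuuuuuuuuuuuuuuuuuuuuuuuuuuuu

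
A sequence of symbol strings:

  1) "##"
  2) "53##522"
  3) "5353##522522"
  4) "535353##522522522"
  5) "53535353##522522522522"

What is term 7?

535353535353##522522522522522522

Each term wraps the previous one in 53 on the left and 522 on the right.
From 53535353##522522522522, 2 further steps: 53535353##522522522522 → 5353535353##522522522522522 → (answer).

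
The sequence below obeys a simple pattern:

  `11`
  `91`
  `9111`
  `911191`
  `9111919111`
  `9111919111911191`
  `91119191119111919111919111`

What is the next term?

911191911191119191119191119111919111911191

From term 3 onward, concatenate the last term with the second-to-last: 91·11 = 9111, 9111·91 = 911191, …
So term 8 is 91119191119111919111919111·9111919111911191.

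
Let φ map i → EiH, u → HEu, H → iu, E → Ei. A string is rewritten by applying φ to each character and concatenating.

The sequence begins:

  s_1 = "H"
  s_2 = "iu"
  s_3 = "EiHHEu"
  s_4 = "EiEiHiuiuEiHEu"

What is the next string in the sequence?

Applying the rule to each of the 14 symbols of EiEiHiuiuEiHEu gives the pieces Ei EiH Ei EiH iu EiH HEu EiH HEu Ei EiH iu Ei HEu, which concatenate to the answer.

EiEiHEiEiHiuEiHHEuEiHHEuEiEiHiuEiHEu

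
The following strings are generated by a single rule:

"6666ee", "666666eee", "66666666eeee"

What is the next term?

The n-th term is 2n 6's then n e's, where the shown terms are n = 2, 3, 4.
For the next term, n = 5, so the run lengths are 10, 5.

6666666666eeeee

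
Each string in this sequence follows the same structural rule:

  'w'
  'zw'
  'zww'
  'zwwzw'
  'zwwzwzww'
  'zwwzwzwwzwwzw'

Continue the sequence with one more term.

zwwzwzwwzwwzwzwwzwzww

Each term (from the third on) is the previous term followed by the one before it: term 3 = zw·w = zww.
The next term joins zwwzwzwwzwwzw and zwwzwzww.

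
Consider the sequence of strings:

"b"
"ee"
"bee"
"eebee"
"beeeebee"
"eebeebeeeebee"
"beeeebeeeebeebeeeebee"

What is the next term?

eebeebeeeebeebeeeebeeeebeebeeeebee

Each term (from the third on) is the two preceding terms concatenated in order: term 3 = b·ee = bee.
So term 8 is eebeebeeeebee·beeeebeeeebeebeeeebee.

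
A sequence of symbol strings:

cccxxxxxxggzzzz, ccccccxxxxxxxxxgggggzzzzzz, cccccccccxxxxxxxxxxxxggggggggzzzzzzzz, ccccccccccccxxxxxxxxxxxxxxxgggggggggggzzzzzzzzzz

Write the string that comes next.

cccccccccccccccxxxxxxxxxxxxxxxxxxggggggggggggggzzzzzzzzzzzz

The n-th term is 3n c's then 3n+3 x's then 3n-1 g's then 2n+2 z's (n = 1, 2, …).
For the next term, n = 5, so the run lengths are 15, 18, 14, 12.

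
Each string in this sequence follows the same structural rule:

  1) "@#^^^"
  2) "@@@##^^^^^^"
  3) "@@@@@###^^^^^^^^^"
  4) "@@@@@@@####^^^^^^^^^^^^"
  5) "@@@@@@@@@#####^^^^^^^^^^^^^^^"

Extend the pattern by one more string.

@@@@@@@@@@@######^^^^^^^^^^^^^^^^^^

Each string has the form @^{2n-1} #^{n} ^^{3n} (n = 1, 2, …).
Setting n = 6 gives 11, 6, 18 characters in each block.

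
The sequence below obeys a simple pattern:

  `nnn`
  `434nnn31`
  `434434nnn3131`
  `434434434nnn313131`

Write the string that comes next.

s(k+1) = 434·s(k)·31, so each term gains 434 as a prefix and 31 as a suffix.
Applying this once more to 434434434nnn313131:

434434434434nnn31313131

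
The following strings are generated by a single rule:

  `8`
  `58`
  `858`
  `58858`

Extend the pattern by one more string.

This is a Fibonacci-style word recurrence s(k) = s(k−2)·s(k−1): e.g. 8·58 = 858.
The next term joins 858 and 58858.

85858858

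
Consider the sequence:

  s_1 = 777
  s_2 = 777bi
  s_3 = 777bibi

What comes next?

The strings grow by a fixed suffix bi each time.
So the next term is 777bibi·bi.

777bibibi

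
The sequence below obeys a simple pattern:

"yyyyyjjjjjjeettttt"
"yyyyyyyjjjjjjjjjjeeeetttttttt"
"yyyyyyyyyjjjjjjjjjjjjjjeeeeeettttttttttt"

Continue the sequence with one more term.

yyyyyyyyyyyjjjjjjjjjjjjjjjjjjeeeeeeeetttttttttttttt

Term n consists of 2n+1 y's, followed by 4n-2 j's, followed by 2n-2 e's, followed by 3n-1 t's, where the shown terms are n = 2, 3, 4.
At n = 5 the blocks have lengths 11, 18, 8, 14.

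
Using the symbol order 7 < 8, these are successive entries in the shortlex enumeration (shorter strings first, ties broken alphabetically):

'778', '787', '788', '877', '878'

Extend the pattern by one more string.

887

Treat 878 as a base-2 numeral over the given alphabet and add one, carrying through any trailing 8's.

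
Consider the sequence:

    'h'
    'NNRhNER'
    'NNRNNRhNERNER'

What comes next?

NNRNNRNNRhNERNERNER

Each term wraps the previous one in NNR on the left and NER on the right.
So the next term is NNR·NNRNNRhNERNER·NER.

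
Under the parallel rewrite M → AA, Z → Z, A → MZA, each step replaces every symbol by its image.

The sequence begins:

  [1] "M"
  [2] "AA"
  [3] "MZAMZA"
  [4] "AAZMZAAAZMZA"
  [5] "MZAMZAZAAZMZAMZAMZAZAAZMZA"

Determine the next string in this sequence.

φ(MZAMZAZAAZMZAMZAMZAZAAZMZA) expands symbol-by-symbol to AA Z MZA AA Z MZA Z MZA MZA Z AA Z MZA AA Z MZA AA Z MZA Z MZA MZA Z AA Z MZA; joining the 26 pieces gives the next term.

AAZMZAAAZMZAZMZAMZAZAAZMZAAAZMZAAAZMZAZMZAMZAZAAZMZA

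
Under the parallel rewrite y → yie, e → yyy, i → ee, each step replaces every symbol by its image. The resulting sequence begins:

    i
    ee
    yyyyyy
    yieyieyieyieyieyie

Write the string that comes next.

Rewriting the 18 symbols of yieyieyieyieyieyie one by one yields yie ee yyy yie ee yyy yie ee yyy yie ee yyy yie ee yyy yie ee yyy; concatenated:

yieeeyyyyieeeyyyyieeeyyyyieeeyyyyieeeyyyyieeeyyy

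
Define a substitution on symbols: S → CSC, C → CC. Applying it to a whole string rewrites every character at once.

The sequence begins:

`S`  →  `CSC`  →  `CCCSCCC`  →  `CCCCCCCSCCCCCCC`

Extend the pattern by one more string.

CCCCCCCCCCCCCCCSCCCCCCCCCCCCCCC

Replace each of the 15 characters of CCCCCCCSCCCCCCC in place — CC CC CC CC CC CC CC CSC CC CC CC CC CC CC CC — and concatenate.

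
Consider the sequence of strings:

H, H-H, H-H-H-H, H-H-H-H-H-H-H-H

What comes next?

Each string is two copies of the previous one joined by '-'.
One more doubling of H-H-H-H-H-H-H-H gives the answer.

H-H-H-H-H-H-H-H-H-H-H-H-H-H-H-H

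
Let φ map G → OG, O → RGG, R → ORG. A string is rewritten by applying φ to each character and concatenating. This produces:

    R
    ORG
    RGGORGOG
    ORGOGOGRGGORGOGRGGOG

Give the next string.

Applying the rule to each of the 20 symbols of ORGOGOGRGGORGOGRGGOG gives the pieces RGG ORG OG RGG OG RGG OG ORG OG OG RGG ORG OG RGG OG ORG OG OG RGG OG, which concatenate to the answer.

RGGORGOGRGGOGRGGOGORGOGOGRGGORGOGRGGOGORGOGOGRGGOG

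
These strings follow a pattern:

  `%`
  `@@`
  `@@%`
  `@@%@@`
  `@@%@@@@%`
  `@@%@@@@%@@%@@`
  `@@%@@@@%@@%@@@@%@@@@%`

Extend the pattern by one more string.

From term 3 onward, concatenate the last term with the second-to-last: @@·% = @@%, @@%·@@ = @@%@@, …
Continuing: @@%@@@@%@@%@@@@%@@@@% · @@%@@@@%@@%@@ gives term 8.

@@%@@@@%@@%@@@@%@@@@%@@%@@@@%@@%@@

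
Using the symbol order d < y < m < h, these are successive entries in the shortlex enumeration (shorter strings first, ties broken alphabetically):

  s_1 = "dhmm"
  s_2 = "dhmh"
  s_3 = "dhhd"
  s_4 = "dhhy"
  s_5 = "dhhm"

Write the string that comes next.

dhhh

Treat dhhm as a base-4 numeral over the given alphabet and add one, carrying through any trailing h's.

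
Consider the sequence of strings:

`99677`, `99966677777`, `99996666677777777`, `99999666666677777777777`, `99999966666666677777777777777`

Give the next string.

99999996666666666677777777777777777

The n-th term is n+1 9's then 2n-1 6's then 3n-1 7's (n = 1, 2, …).
For the next term, n = 6, so the run lengths are 7, 11, 17.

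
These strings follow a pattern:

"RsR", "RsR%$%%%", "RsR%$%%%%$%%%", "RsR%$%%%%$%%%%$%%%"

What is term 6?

RsR%$%%%%$%%%%$%%%%$%%%%$%%%

Each term is the previous one with %$%%% appended.
From RsR%$%%%%$%%%%$%%%, 2 further steps: RsR%$%%%%$%%%%$%%% → RsR%$%%%%$%%%%$%%%%$%%% → (answer).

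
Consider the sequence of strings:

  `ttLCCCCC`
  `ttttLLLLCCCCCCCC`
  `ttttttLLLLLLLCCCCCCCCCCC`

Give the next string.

Term n consists of 2n t's, followed by 3n-2 L's, followed by 3n+2 C's (n = 1, 2, …).
Setting n = 4 gives 8, 10, 14 characters in each block.

ttttttttLLLLLLLLLLCCCCCCCCCCCCCC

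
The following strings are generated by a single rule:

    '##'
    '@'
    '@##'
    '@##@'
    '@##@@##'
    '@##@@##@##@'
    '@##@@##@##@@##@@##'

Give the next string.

@##@@##@##@@##@@##@##@@##@##@

Each term (from the third on) is the previous term followed by the one before it: term 3 = @·## = @##.
Continuing: @##@@##@##@@##@@## · @##@@##@##@ gives term 8.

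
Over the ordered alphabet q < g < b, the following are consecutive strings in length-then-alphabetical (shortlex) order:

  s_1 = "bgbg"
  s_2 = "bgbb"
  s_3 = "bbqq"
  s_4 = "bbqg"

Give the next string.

Find the rightmost character of bbqg below b, bump it to the next letter, and reset everything to its right to q.

bbqb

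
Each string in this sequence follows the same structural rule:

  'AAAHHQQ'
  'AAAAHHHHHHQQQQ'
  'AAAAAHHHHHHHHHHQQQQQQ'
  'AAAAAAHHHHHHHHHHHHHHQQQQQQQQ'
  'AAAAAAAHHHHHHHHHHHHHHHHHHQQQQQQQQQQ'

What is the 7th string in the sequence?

AAAAAAAAAHHHHHHHHHHHHHHHHHHHHHHHHHHQQQQQQQQQQQQQQ

The n-th term is n+2 A's then 4n-2 H's then 2n Q's (n = 1, 2, …).
For term 7, n = 7, so the run lengths are 9, 26, 14.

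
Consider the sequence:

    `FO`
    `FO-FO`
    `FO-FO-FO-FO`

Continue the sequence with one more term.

Each string is two copies of the previous one joined by '-'.
So the next term is two copies of FO-FO-FO-FO with '-' between the halves.

FO-FO-FO-FO-FO-FO-FO-FO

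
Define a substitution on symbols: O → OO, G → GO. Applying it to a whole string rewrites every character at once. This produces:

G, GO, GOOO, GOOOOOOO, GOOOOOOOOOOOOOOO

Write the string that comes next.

Applying the rule to each of the 16 symbols of GOOOOOOOOOOOOOOO gives the pieces GO OO OO OO OO OO OO OO OO OO OO OO OO OO OO OO, which concatenate to the answer.

GOOOOOOOOOOOOOOOOOOOOOOOOOOOOOOO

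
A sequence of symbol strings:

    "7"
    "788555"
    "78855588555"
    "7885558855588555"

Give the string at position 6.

Each term is the previous one with 88555 appended.
From 7885558855588555, 2 further steps: 7885558855588555 → 788555885558855588555 → (answer).

78855588555885558855588555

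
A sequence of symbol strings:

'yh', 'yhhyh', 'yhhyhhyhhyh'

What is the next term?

yhhyhhyhhyhhyhhyhhyhhyh

Each string is two copies of the previous one joined by 'h'.
So the next term is two copies of yhhyhhyhhyh with 'h' between the halves.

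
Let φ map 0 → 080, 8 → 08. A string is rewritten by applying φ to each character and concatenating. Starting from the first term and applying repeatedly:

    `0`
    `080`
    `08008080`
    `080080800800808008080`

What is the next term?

Rewriting the 21 symbols of 080080800800808008080 one by one yields 080 08 080 080 08 080 08 080 080 08 080 080 08 080 08 080 080 08 080 08 080; concatenated:

0800808008008080080800800808008008080080800800808008080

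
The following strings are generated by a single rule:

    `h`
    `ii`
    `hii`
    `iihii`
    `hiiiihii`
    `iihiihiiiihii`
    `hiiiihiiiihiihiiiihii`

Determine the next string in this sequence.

iihiihiiiihiihiiiihiiiihiihiiiihii

Each term (from the third on) is the two preceding terms concatenated in order: term 3 = h·ii = hii.
Continuing: iihiihiiiihii · hiiiihiiiihiihiiiihii gives term 8.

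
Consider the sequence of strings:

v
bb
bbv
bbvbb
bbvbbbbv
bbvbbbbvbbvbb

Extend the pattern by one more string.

bbvbbbbvbbvbbbbvbbbbv

This is a Fibonacci-style word recurrence s(k) = s(k−1)·s(k−2): e.g. bb·v = bbv.
So term 7 is bbvbbbbvbbvbb·bbvbbbbv.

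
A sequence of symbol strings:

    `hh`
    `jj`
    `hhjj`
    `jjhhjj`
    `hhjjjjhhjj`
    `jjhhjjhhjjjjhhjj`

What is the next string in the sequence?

From term 3 onward, concatenate the second-to-last term with the last: hh·jj = hhjj, jj·hhjj = jjhhjj, …
So term 7 is hhjjjjhhjj·jjhhjjhhjjjjhhjj.

hhjjjjhhjjjjhhjjhhjjjjhhjj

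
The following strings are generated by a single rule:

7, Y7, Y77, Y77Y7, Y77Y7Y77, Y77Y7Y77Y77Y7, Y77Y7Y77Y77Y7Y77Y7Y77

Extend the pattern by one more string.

Y77Y7Y77Y77Y7Y77Y7Y77Y77Y7Y77Y77Y7

This is a Fibonacci-style word recurrence s(k) = s(k−1)·s(k−2): e.g. Y7·7 = Y77.
The next term joins Y77Y7Y77Y77Y7Y77Y7Y77 and Y77Y7Y77Y77Y7.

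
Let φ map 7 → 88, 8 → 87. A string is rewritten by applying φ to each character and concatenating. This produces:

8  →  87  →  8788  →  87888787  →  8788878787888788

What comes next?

Rewriting the 16 symbols of 8788878787888788 one by one yields 87 88 87 87 87 88 87 88 87 88 87 87 87 88 87 87; concatenated:

87888787878887888788878787888787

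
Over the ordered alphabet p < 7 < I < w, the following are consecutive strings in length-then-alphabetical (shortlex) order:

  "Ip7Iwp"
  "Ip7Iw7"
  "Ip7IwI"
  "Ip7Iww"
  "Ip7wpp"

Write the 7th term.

Stepping forward 2 times from Ip7wpp: Ip7wpp → Ip7wp7, then the target.

Ip7wpI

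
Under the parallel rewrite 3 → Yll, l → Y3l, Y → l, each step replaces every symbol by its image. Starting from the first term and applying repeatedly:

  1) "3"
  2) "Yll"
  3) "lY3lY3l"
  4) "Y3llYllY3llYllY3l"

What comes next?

Replace each of the 17 characters of Y3llYllY3llYllY3l in place — l Yll Y3l Y3l l Y3l Y3l l Yll Y3l Y3l l Y3l Y3l l Yll Y3l — and concatenate.

lYllY3lY3llY3lY3llYllY3lY3llY3lY3llYllY3l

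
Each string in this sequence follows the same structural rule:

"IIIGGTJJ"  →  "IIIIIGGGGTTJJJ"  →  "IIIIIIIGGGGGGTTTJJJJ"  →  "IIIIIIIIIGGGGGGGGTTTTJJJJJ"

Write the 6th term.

Reading off run lengths: I runs 3, 5, 7, 9; G runs 2, 4, 6, 8; T runs 1, 2, 3, 4; J runs 2, 3, 4, 5 — each is linear in n (n = 1, 2, …).
Setting n = 6 gives 13, 12, 6, 7 characters in each block.

IIIIIIIIIIIIIGGGGGGGGGGGGTTTTTTJJJJJJJ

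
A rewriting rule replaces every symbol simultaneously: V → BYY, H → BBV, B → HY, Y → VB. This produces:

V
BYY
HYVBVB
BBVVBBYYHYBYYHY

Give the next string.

Rewriting the 15 symbols of BBVVBBYYHYBYYHY one by one yields HY HY BYY BYY HY HY VB VB BBV VB HY VB VB BBV VB; concatenated:

HYHYBYYBYYHYHYVBVBBBVVBHYVBVBBBVVB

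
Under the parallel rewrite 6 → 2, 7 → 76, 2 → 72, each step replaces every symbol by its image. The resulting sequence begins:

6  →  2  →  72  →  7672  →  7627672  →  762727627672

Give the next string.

Expanding 762727627672: 7→76, 6→2, 2→72, 7→76, 2→72, 7→76, 6→2, 2→72, 7→76, 6→2, 7→76, 2→72. Concatenated: 76 2 72 76 72 76 2 72 76 2 76 72.

762727672762727627672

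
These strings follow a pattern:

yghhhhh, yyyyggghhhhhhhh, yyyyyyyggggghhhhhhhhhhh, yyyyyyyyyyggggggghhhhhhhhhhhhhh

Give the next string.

Each string has the form y^{3n-2} g^{2n-1} h^{3n+2} (n = 1, 2, …).
At n = 5 the blocks have lengths 13, 9, 17.

yyyyyyyyyyyyyggggggggghhhhhhhhhhhhhhhhh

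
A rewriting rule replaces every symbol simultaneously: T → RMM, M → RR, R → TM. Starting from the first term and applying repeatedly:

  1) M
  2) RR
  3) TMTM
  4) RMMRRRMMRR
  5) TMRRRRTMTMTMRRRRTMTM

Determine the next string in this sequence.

RMMRRTMTMTMTMRMMRRRMMRRRMMRRTMTMTMTMRMMRRRMMRR

Applying the rule to each of the 20 symbols of TMRRRRTMTMTMRRRRTMTM gives the pieces RMM RR TM TM TM TM RMM RR RMM RR RMM RR TM TM TM TM RMM RR RMM RR, which concatenate to the answer.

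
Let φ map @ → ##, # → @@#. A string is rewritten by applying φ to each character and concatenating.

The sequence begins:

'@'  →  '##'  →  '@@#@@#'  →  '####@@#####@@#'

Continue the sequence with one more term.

Rewriting the 14 symbols of ####@@#####@@# one by one yields @@# @@# @@# @@# ## ## @@# @@# @@# @@# @@# ## ## @@#; concatenated:

@@#@@#@@#@@#####@@#@@#@@#@@#@@#####@@#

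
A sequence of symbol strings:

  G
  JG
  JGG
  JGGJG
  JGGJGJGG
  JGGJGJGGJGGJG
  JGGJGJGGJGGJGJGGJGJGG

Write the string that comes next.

JGGJGJGGJGGJGJGGJGJGGJGGJGJGGJGGJG

This is a Fibonacci-style word recurrence s(k) = s(k−1)·s(k−2): e.g. JG·G = JGG.
So term 8 is JGGJGJGGJGGJGJGGJGJGG·JGGJGJGGJGGJG.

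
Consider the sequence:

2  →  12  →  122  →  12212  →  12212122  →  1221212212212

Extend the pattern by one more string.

This is a Fibonacci-style word recurrence s(k) = s(k−1)·s(k−2): e.g. 12·2 = 122.
So term 7 is 1221212212212·12212122.

122121221221212212122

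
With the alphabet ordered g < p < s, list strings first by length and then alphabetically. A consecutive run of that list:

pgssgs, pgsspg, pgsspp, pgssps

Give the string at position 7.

pgssss

Advancing 3 positions from pgssps through pgssps → pgsssg → pgsssp reaches term 7.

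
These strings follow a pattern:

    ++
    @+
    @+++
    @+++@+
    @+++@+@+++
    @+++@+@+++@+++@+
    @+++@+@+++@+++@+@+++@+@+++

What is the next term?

This is a Fibonacci-style word recurrence s(k) = s(k−1)·s(k−2): e.g. @+·++ = @+++.
Continuing: @+++@+@+++@+++@+@+++@+@+++ · @+++@+@+++@+++@+ gives term 8.

@+++@+@+++@+++@+@+++@+@+++@+++@+@+++@+++@+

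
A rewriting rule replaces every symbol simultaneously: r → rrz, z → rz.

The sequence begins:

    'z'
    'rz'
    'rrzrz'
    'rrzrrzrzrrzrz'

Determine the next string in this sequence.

rrzrrzrzrrzrrzrzrrzrzrrzrrzrzrrzrz

Applying the rule to each of the 13 symbols of rrzrrzrzrrzrz gives the pieces rrz rrz rz rrz rrz rz rrz rz rrz rrz rz rrz rz, which concatenate to the answer.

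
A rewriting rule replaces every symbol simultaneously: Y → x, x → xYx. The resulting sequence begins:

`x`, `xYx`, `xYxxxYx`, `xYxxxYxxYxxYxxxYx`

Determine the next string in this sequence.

φ(xYxxxYxxYxxYxxxYx) expands symbol-by-symbol to xYx x xYx xYx xYx x xYx xYx x xYx xYx x xYx xYx xYx x xYx; joining the 17 pieces gives the next term.

xYxxxYxxYxxYxxxYxxYxxxYxxYxxxYxxYxxYxxxYx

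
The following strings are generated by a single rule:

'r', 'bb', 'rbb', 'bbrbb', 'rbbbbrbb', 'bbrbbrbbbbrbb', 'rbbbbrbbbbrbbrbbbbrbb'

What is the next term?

Each term (from the third on) is the two preceding terms concatenated in order: term 3 = r·bb = rbb.
The next term joins bbrbbrbbbbrbb and rbbbbrbbbbrbbrbbbbrbb.

bbrbbrbbbbrbbrbbbbrbbbbrbbrbbbbrbb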